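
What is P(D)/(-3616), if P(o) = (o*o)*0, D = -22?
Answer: 0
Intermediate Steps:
P(o) = 0 (P(o) = o²*0 = 0)
P(D)/(-3616) = 0/(-3616) = 0*(-1/3616) = 0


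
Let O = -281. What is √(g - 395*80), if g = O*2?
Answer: I*√32162 ≈ 179.34*I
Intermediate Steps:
g = -562 (g = -281*2 = -562)
√(g - 395*80) = √(-562 - 395*80) = √(-562 - 31600) = √(-32162) = I*√32162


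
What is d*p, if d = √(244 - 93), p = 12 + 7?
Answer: 19*√151 ≈ 233.48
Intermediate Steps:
p = 19
d = √151 ≈ 12.288
d*p = √151*19 = 19*√151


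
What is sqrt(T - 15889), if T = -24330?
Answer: I*sqrt(40219) ≈ 200.55*I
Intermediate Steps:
sqrt(T - 15889) = sqrt(-24330 - 15889) = sqrt(-40219) = I*sqrt(40219)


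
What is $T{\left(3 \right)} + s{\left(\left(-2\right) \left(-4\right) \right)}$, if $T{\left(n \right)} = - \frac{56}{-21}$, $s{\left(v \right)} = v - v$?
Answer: $\frac{8}{3} \approx 2.6667$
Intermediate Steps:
$s{\left(v \right)} = 0$
$T{\left(n \right)} = \frac{8}{3}$ ($T{\left(n \right)} = \left(-56\right) \left(- \frac{1}{21}\right) = \frac{8}{3}$)
$T{\left(3 \right)} + s{\left(\left(-2\right) \left(-4\right) \right)} = \frac{8}{3} + 0 = \frac{8}{3}$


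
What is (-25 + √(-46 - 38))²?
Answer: 541 - 100*I*√21 ≈ 541.0 - 458.26*I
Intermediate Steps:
(-25 + √(-46 - 38))² = (-25 + √(-84))² = (-25 + 2*I*√21)²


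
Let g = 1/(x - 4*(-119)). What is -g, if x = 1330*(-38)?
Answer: 1/50064 ≈ 1.9974e-5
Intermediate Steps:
x = -50540
g = -1/50064 (g = 1/(-50540 - 4*(-119)) = 1/(-50540 + 476) = 1/(-50064) = -1/50064 ≈ -1.9974e-5)
-g = -1*(-1/50064) = 1/50064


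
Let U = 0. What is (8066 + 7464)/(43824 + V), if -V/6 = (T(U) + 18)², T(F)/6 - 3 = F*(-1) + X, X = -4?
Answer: 1553/4296 ≈ 0.36150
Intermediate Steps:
T(F) = -6 - 6*F (T(F) = 18 + 6*(F*(-1) - 4) = 18 + 6*(-F - 4) = 18 + 6*(-4 - F) = 18 + (-24 - 6*F) = -6 - 6*F)
V = -864 (V = -6*((-6 - 6*0) + 18)² = -6*((-6 + 0) + 18)² = -6*(-6 + 18)² = -6*12² = -6*144 = -864)
(8066 + 7464)/(43824 + V) = (8066 + 7464)/(43824 - 864) = 15530/42960 = 15530*(1/42960) = 1553/4296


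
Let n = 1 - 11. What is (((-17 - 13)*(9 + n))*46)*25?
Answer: 34500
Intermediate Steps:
n = -10
(((-17 - 13)*(9 + n))*46)*25 = (((-17 - 13)*(9 - 10))*46)*25 = (-30*(-1)*46)*25 = (30*46)*25 = 1380*25 = 34500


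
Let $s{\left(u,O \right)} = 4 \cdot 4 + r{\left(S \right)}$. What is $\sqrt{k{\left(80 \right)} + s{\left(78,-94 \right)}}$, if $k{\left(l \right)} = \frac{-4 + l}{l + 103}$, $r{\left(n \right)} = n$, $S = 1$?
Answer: $\frac{\sqrt{583221}}{183} \approx 4.1732$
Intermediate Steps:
$s{\left(u,O \right)} = 17$ ($s{\left(u,O \right)} = 4 \cdot 4 + 1 = 16 + 1 = 17$)
$k{\left(l \right)} = \frac{-4 + l}{103 + l}$
$\sqrt{k{\left(80 \right)} + s{\left(78,-94 \right)}} = \sqrt{\frac{-4 + 80}{103 + 80} + 17} = \sqrt{\frac{1}{183} \cdot 76 + 17} = \sqrt{\frac{76}{183} + 17} = \sqrt{\frac{3187}{183}} = \frac{\sqrt{583221}}{183}$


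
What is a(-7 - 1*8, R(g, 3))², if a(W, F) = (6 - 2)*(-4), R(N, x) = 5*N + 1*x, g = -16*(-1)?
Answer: 256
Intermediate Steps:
g = 16 (g = -4*(-4) = 16)
R(N, x) = x + 5*N (R(N, x) = 5*N + x = x + 5*N)
a(W, F) = -16 (a(W, F) = 4*(-4) = -16)
a(-7 - 1*8, R(g, 3))² = (-16)² = 256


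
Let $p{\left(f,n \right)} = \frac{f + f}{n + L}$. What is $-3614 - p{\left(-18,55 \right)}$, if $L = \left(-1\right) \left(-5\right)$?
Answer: $- \frac{18067}{5} \approx -3613.4$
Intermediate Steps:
$L = 5$
$p{\left(f,n \right)} = \frac{2 f}{5 + n}$ ($p{\left(f,n \right)} = \frac{f + f}{n + 5} = \frac{2 f}{5 + n}$)
$-3614 - p{\left(-18,55 \right)} = -3614 - 2 \left(-18\right) \frac{1}{5 + 55} = -3614 - 2 \left(-18\right) \frac{1}{60} = -3614 - - \frac{3}{5} = -3614 + \frac{3}{5} = - \frac{18067}{5}$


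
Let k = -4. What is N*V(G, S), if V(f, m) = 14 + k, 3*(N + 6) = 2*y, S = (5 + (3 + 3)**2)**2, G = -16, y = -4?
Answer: -260/3 ≈ -86.667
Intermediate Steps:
S = 1681 (S = (5 + 6**2)**2 = (5 + 36)**2 = 41**2 = 1681)
N = -26/3 (N = -6 + (2*(-4))/3 = -6 + (1/3)*(-8) = -6 - 8/3 = -26/3 ≈ -8.6667)
V(f, m) = 10 (V(f, m) = 14 - 4 = 10)
N*V(G, S) = -26/3*10 = -260/3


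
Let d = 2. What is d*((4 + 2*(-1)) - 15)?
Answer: -26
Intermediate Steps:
d*((4 + 2*(-1)) - 15) = 2*((4 + 2*(-1)) - 15) = 2*((4 - 2) - 15) = 2*(2 - 15) = 2*(-13) = -26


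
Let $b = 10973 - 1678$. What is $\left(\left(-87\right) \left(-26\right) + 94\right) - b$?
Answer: $-6939$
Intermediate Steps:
$b = 9295$ ($b = 10973 - 1678 = 9295$)
$\left(\left(-87\right) \left(-26\right) + 94\right) - b = \left(\left(-87\right) \left(-26\right) + 94\right) - 9295 = \left(2262 + 94\right) - 9295 = 2356 - 9295 = -6939$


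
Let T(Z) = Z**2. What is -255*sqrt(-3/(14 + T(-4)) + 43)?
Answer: -51*sqrt(4290)/2 ≈ -1670.2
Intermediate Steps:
-255*sqrt(-3/(14 + T(-4)) + 43) = -255*sqrt(-3/(14 + (-4)**2) + 43) = -255*sqrt(-3/(14 + 16) + 43) = -255*sqrt(-3/30 + 43) = -255*sqrt((1/30)*(-3) + 43) = -255*sqrt(-1/10 + 43) = -51*sqrt(4290)/2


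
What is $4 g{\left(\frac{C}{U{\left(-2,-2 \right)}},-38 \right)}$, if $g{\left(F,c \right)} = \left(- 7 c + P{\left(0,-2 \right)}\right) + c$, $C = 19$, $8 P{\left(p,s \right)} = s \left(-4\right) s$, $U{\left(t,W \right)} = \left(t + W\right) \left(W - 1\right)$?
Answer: $904$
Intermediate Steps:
$U{\left(t,W \right)} = \left(-1 + W\right) \left(W + t\right)$ ($U{\left(t,W \right)} = \left(W + t\right) \left(-1 + W\right) = \left(-1 + W\right) \left(W + t\right)$)
$P{\left(p,s \right)} = - \frac{s^{2}}{2}$ ($P{\left(p,s \right)} = \frac{s \left(-4\right) s}{8} = \frac{- 4 s s}{8} = \frac{\left(-4\right) s^{2}}{8} = - \frac{s^{2}}{2}$)
$g{\left(F,c \right)} = -2 - 6 c$ ($g{\left(F,c \right)} = \left(- 7 c - \frac{\left(-2\right)^{2}}{2}\right) + c = \left(- 7 c - 2\right) + c = \left(-2 - 7 c\right) + c = -2 - 6 c$)
$4 g{\left(\frac{C}{U{\left(-2,-2 \right)}},-38 \right)} = 4 \left(-2 - -228\right) = 4 \left(-2 + 228\right) = 4 \cdot 226 = 904$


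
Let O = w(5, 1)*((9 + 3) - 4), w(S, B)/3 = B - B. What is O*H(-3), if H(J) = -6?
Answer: 0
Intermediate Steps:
w(S, B) = 0 (w(S, B) = 3*(B - B) = 3*0 = 0)
O = 0 (O = 0*((9 + 3) - 4) = 0*(12 - 4) = 0*8 = 0)
O*H(-3) = 0*(-6) = 0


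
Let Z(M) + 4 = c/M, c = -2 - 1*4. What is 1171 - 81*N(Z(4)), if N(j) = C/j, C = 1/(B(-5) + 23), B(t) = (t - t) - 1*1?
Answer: 141772/121 ≈ 1171.7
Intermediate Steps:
c = -6 (c = -2 - 4 = -6)
Z(M) = -4 - 6/M
B(t) = -1 (B(t) = 0 - 1 = -1)
C = 1/22 (C = 1/(-1 + 23) = 1/22 ≈ 0.045455)
N(j) = 1/(22*j)
1171 - 81*N(Z(4)) = 1171 - 81/(22*(-4 - 6/4)) = 1171 - 81/(22*(-4 - 6*¼)) = 1171 - 81/(22*(-4 - 3/2)) = 1171 - 81/(22*(-11/2)) = 1171 - 81*(-2)/(22*11) = 1171 - 81*(-1/121) = 1171 + 81/121 = 141772/121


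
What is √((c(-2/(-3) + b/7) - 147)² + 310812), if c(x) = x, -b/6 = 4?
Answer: √146959117/21 ≈ 577.27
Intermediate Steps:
b = -24 (b = -6*4 = -24)
√((c(-2/(-3) + b/7) - 147)² + 310812) = √(((-2/(-3) - 24/7) - 147)² + 310812) = √(((-2*(-⅓) - 24*⅐) - 147)² + 310812) = √(((⅔ - 24/7) - 147)² + 310812) = √((-58/21 - 147)² + 310812) = √((-3145/21)² + 310812) = √(9891025/441 + 310812) = √(146959117/441) = √146959117/21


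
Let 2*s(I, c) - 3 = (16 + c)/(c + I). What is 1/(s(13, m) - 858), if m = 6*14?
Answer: -194/166061 ≈ -0.0011682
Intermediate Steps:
m = 84
s(I, c) = 3/2 + (16 + c)/(2*(I + c)) (s(I, c) = 3/2 + ((16 + c)/(c + I))/2 = 3/2 + ((16 + c)/(I + c))/2 = 3/2 + (16 + c)/(2*(I + c)))
1/(s(13, m) - 858) = 1/((8 + 2*84 + (3/2)*13)/(13 + 84) - 858) = 1/((8 + 168 + 39/2)/97 - 858) = 1/((1/97)*(391/2) - 858) = 1/(391/194 - 858) = 1/(-166061/194) = -194/166061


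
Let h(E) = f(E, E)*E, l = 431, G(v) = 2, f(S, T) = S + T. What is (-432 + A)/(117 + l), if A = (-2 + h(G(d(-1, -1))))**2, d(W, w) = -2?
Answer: -99/137 ≈ -0.72263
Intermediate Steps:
h(E) = 2*E**2 (h(E) = (E + E)*E = (2*E)*E = 2*E**2)
A = 36 (A = (-2 + 2*2**2)**2 = (-2 + 2*4)**2 = (-2 + 8)**2 = 6**2 = 36)
(-432 + A)/(117 + l) = (-432 + 36)/(117 + 431) = -396/548 = -396*1/548 = -99/137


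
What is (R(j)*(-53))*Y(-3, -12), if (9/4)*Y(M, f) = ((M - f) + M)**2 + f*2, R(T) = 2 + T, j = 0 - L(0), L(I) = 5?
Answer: 848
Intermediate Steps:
j = -5 (j = 0 - 1*5 = 0 - 5 = -5)
Y(M, f) = 4*(-f + 2*M)**2/9 + 8*f/9 (Y(M, f) = 4*(((M - f) + M)**2 + f*2)/9 = 4*((-f + 2*M)**2 + 2*f)/9 = 4*(-f + 2*M)**2/9 + 8*f/9)
(R(j)*(-53))*Y(-3, -12) = ((2 - 5)*(-53))*(4*(-1*(-12) + 2*(-3))**2/9 + (8/9)*(-12)) = (-3*(-53))*(4*(12 - 6)**2/9 - 32/3) = 159*((4/9)*6**2 - 32/3) = 159*((4/9)*36 - 32/3) = 159*(16 - 32/3) = 159*(16/3) = 848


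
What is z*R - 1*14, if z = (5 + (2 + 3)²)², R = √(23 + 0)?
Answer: -14 + 900*√23 ≈ 4302.3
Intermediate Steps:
R = √23 ≈ 4.7958
z = 900 (z = (5 + 5²)² = (5 + 25)² = 30² = 900)
z*R - 1*14 = 900*√23 - 1*14 = 900*√23 - 14 = -14 + 900*√23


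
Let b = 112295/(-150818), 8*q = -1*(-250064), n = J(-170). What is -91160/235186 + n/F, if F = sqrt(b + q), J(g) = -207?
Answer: -45580/117593 - 69*sqrt(710979692570682)/1571385583 ≈ -1.5584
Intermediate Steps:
n = -207
q = 31258 (q = (-1*(-250064))/8 = (1/8)*250064 = 31258)
b = -112295/150818 (b = 112295*(-1/150818) = -112295/150818 ≈ -0.74457)
F = sqrt(710979692570682)/150818 (F = sqrt(-112295/150818 + 31258) = sqrt(4714156749/150818) = sqrt(710979692570682)/150818 ≈ 176.80)
-91160/235186 + n/F = -91160/235186 - 207*sqrt(710979692570682)/4714156749 = -91160*1/235186 - 69*sqrt(710979692570682)/1571385583 = -45580/117593 - 69*sqrt(710979692570682)/1571385583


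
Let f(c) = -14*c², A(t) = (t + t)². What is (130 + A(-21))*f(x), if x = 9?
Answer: -2147796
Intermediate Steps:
A(t) = 4*t² (A(t) = (2*t)² = 4*t²)
(130 + A(-21))*f(x) = (130 + 4*(-21)²)*(-14*9²) = (130 + 4*441)*(-14*81) = (130 + 1764)*(-1134) = 1894*(-1134) = -2147796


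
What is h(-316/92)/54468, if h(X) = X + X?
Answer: -79/626382 ≈ -0.00012612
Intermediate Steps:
h(X) = 2*X
h(-316/92)/54468 = (2*(-316/92))/54468 = (2*(-316*1/92))*(1/54468) = (2*(-79/23))*(1/54468) = -158/23*1/54468 = -79/626382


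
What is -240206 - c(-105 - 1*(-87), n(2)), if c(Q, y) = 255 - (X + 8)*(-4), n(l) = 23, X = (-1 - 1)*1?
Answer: -240485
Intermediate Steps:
X = -2 (X = -2*1 = -2)
c(Q, y) = 279 (c(Q, y) = 255 - (-2 + 8)*(-4) = 255 - 6*(-4) = 255 - 1*(-24) = 255 + 24 = 279)
-240206 - c(-105 - 1*(-87), n(2)) = -240206 - 1*279 = -240206 - 279 = -240485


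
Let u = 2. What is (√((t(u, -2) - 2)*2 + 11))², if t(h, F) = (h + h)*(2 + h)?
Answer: 39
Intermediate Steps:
t(h, F) = 2*h*(2 + h) (t(h, F) = (2*h)*(2 + h) = 2*h*(2 + h))
(√((t(u, -2) - 2)*2 + 11))² = (√((2*2*(2 + 2) - 2)*2 + 11))² = (√((2*2*4 - 2)*2 + 11))² = (√((16 - 2)*2 + 11))² = (√(14*2 + 11))² = (√(28 + 11))² = (√39)² = 39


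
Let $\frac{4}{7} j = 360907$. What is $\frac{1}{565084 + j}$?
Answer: $\frac{4}{4786685} \approx 8.3565 \cdot 10^{-7}$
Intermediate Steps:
$j = \frac{2526349}{4}$ ($j = \frac{7}{4} \cdot 360907 = \frac{2526349}{4} \approx 6.3159 \cdot 10^{5}$)
$\frac{1}{565084 + j} = \frac{1}{565084 + \frac{2526349}{4}} = \frac{1}{\frac{4786685}{4}} = \frac{4}{4786685}$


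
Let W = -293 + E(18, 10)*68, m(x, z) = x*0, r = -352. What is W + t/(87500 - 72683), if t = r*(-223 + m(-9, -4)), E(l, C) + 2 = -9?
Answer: -1395091/1347 ≈ -1035.7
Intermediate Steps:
m(x, z) = 0
E(l, C) = -11 (E(l, C) = -2 - 9 = -11)
t = 78496 (t = -352*(-223 + 0) = -352*(-223) = 78496)
W = -1041 (W = -293 - 11*68 = -293 - 748 = -1041)
W + t/(87500 - 72683) = -1041 + 78496/(87500 - 72683) = -1041 + 78496/14817 = -1041 + 78496*(1/14817) = -1041 + 7136/1347 = -1395091/1347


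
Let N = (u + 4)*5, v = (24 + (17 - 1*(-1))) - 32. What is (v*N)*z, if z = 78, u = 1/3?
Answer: 16900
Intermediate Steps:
u = ⅓ ≈ 0.33333
v = 10 (v = (24 + (17 + 1)) - 32 = (24 + 18) - 32 = 42 - 32 = 10)
N = 65/3 (N = (⅓ + 4)*5 = (13/3)*5 = 65/3 ≈ 21.667)
(v*N)*z = (10*(65/3))*78 = (650/3)*78 = 16900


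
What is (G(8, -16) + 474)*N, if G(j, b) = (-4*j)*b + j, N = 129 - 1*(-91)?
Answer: 218680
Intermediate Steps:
N = 220 (N = 129 + 91 = 220)
G(j, b) = j - 4*b*j (G(j, b) = -4*b*j + j = j - 4*b*j)
(G(8, -16) + 474)*N = (8*(1 - 4*(-16)) + 474)*220 = (8*(1 + 64) + 474)*220 = (8*65 + 474)*220 = (520 + 474)*220 = 994*220 = 218680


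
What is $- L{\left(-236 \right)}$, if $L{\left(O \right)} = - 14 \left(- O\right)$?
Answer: $3304$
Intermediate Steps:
$L{\left(O \right)} = 14 O$
$- L{\left(-236 \right)} = - 14 \left(-236\right) = \left(-1\right) \left(-3304\right) = 3304$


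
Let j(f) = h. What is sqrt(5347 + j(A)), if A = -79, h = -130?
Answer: sqrt(5217) ≈ 72.229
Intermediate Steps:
j(f) = -130
sqrt(5347 + j(A)) = sqrt(5347 - 130) = sqrt(5217)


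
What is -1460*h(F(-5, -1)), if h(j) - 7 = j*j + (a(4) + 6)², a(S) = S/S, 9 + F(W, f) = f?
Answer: -227760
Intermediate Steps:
F(W, f) = -9 + f
a(S) = 1
h(j) = 56 + j² (h(j) = 7 + (j*j + (1 + 6)²) = 7 + (j² + 7²) = 7 + (j² + 49) = 7 + (49 + j²) = 56 + j²)
-1460*h(F(-5, -1)) = -1460*(56 + (-9 - 1)²) = -1460*(56 + (-10)²) = -1460*(56 + 100) = -1460*156 = -227760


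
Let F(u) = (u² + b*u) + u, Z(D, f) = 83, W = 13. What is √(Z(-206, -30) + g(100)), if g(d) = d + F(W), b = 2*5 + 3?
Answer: √534 ≈ 23.108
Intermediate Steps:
b = 13 (b = 10 + 3 = 13)
F(u) = u² + 14*u (F(u) = (u² + 13*u) + u = u² + 14*u)
g(d) = 351 + d (g(d) = d + 13*(14 + 13) = d + 13*27 = d + 351 = 351 + d)
√(Z(-206, -30) + g(100)) = √(83 + (351 + 100)) = √(83 + 451) = √534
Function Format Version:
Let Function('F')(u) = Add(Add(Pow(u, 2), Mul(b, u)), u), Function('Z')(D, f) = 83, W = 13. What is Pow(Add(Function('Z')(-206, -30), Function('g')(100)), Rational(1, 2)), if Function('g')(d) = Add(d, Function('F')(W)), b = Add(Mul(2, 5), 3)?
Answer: Pow(534, Rational(1, 2)) ≈ 23.108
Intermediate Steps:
b = 13 (b = Add(10, 3) = 13)
Function('F')(u) = Add(Pow(u, 2), Mul(14, u)) (Function('F')(u) = Add(Add(Pow(u, 2), Mul(13, u)), u) = Add(Pow(u, 2), Mul(14, u)))
Function('g')(d) = Add(351, d) (Function('g')(d) = Add(d, Mul(13, Add(14, 13))) = Add(d, Mul(13, 27)) = Add(d, 351) = Add(351, d))
Pow(Add(Function('Z')(-206, -30), Function('g')(100)), Rational(1, 2)) = Pow(Add(83, Add(351, 100)), Rational(1, 2)) = Pow(Add(83, 451), Rational(1, 2)) = Pow(534, Rational(1, 2))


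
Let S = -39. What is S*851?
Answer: -33189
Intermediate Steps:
S*851 = -39*851 = -33189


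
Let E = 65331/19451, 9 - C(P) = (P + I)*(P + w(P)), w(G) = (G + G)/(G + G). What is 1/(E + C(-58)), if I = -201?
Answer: -19451/286914723 ≈ -6.7794e-5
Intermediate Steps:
w(G) = 1 (w(G) = (2*G)/((2*G)) = (2*G)*(1/(2*G)) = 1)
C(P) = 9 - (1 + P)*(-201 + P) (C(P) = 9 - (P - 201)*(P + 1) = 9 - (-201 + P)*(1 + P) = 9 - (1 + P)*(-201 + P))
E = 65331/19451 (E = 65331*(1/19451) = 65331/19451 ≈ 3.3587)
1/(E + C(-58)) = 1/(65331/19451 + (210 - 1*(-58)² + 200*(-58))) = 1/(65331/19451 + (210 - 1*3364 - 11600)) = 1/(65331/19451 + (210 - 3364 - 11600)) = 1/(65331/19451 - 14754) = 1/(-286914723/19451) = -19451/286914723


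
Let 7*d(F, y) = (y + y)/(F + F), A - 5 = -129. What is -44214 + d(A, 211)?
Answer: -38377963/868 ≈ -44214.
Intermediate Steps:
A = -124 (A = 5 - 129 = -124)
d(F, y) = y/(7*F) (d(F, y) = ((y + y)/(F + F))/7 = ((2*y)/((2*F)))/7 = ((2*y)*(1/(2*F)))/7 = (y/F)/7 = y/(7*F))
-44214 + d(A, 211) = -44214 + (1/7)*211/(-124) = -44214 + (1/7)*211*(-1/124) = -44214 - 211/868 = -38377963/868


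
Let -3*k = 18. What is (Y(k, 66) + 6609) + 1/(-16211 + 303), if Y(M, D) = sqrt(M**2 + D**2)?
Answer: 105135971/15908 + 6*sqrt(122) ≈ 6675.3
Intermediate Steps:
k = -6 (k = -1/3*18 = -6)
Y(M, D) = sqrt(D**2 + M**2)
(Y(k, 66) + 6609) + 1/(-16211 + 303) = (sqrt(66**2 + (-6)**2) + 6609) + 1/(-16211 + 303) = (sqrt(4356 + 36) + 6609) + 1/(-15908) = (sqrt(4392) + 6609) - 1/15908 = (6*sqrt(122) + 6609) - 1/15908 = (6609 + 6*sqrt(122)) - 1/15908 = 105135971/15908 + 6*sqrt(122)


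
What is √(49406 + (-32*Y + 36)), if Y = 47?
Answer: √47938 ≈ 218.95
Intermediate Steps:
√(49406 + (-32*Y + 36)) = √(49406 + (-32*47 + 36)) = √(49406 + (-1504 + 36)) = √(49406 - 1468) = √47938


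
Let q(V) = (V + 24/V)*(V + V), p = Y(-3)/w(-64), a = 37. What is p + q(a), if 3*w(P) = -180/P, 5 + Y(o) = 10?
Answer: 8374/3 ≈ 2791.3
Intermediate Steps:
Y(o) = 5 (Y(o) = -5 + 10 = 5)
w(P) = -60/P (w(P) = (-180/P)/3 = -60/P)
p = 16/3 (p = 5/((-60/(-64))) = 5/((-60*(-1/64))) = 5/(15/16) = 5*(16/15) = 16/3 ≈ 5.3333)
q(V) = 2*V*(V + 24/V) (q(V) = (V + 24/V)*(2*V) = 2*V*(V + 24/V))
p + q(a) = 16/3 + (48 + 2*37²) = 16/3 + (48 + 2*1369) = 16/3 + (48 + 2738) = 16/3 + 2786 = 8374/3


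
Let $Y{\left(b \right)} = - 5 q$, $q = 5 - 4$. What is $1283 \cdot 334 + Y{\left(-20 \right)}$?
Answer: $428517$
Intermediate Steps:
$q = 1$
$Y{\left(b \right)} = -5$ ($Y{\left(b \right)} = \left(-5\right) 1 = -5$)
$1283 \cdot 334 + Y{\left(-20 \right)} = 1283 \cdot 334 - 5 = 428522 - 5 = 428517$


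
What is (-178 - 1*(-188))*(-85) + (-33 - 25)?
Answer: -908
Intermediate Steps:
(-178 - 1*(-188))*(-85) + (-33 - 25) = (-178 + 188)*(-85) - 58 = 10*(-85) - 58 = -850 - 58 = -908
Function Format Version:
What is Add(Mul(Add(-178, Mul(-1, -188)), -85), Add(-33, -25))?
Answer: -908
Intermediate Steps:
Add(Mul(Add(-178, Mul(-1, -188)), -85), Add(-33, -25)) = Add(Mul(Add(-178, 188), -85), -58) = Add(Mul(10, -85), -58) = Add(-850, -58) = -908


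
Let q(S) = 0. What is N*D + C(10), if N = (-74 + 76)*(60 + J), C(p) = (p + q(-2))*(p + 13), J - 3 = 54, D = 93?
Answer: 21992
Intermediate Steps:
J = 57 (J = 3 + 54 = 57)
C(p) = p*(13 + p) (C(p) = (p + 0)*(p + 13) = p*(13 + p))
N = 234 (N = (-74 + 76)*(60 + 57) = 2*117 = 234)
N*D + C(10) = 234*93 + 10*(13 + 10) = 21762 + 10*23 = 21762 + 230 = 21992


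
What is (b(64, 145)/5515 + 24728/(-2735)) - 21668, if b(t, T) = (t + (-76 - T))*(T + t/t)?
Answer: -65405777258/3016705 ≈ -21681.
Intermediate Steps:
b(t, T) = (1 + T)*(-76 + t - T) (b(t, T) = (-76 + t - T)*(T + 1) = (-76 + t - T)*(1 + T) = (1 + T)*(-76 + t - T))
(b(64, 145)/5515 + 24728/(-2735)) - 21668 = ((-76 + 64 - 1*145**2 - 77*145 + 145*64)/5515 + 24728/(-2735)) - 21668 = ((-76 + 64 - 1*21025 - 11165 + 9280)*(1/5515) + 24728*(-1/2735)) - 21668 = ((-76 + 64 - 21025 - 11165 + 9280)*(1/5515) - 24728/2735) - 21668 = (-22922*1/5515 - 24728/2735) - 21668 = (-22922/5515 - 24728/2735) - 21668 = -39813318/3016705 - 21668 = -65405777258/3016705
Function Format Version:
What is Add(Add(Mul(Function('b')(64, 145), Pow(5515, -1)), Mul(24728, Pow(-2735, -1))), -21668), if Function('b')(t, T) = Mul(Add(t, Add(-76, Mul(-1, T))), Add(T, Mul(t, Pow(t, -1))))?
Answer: Rational(-65405777258, 3016705) ≈ -21681.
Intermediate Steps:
Function('b')(t, T) = Mul(Add(1, T), Add(-76, t, Mul(-1, T))) (Function('b')(t, T) = Mul(Add(-76, t, Mul(-1, T)), Add(T, 1)) = Mul(Add(-76, t, Mul(-1, T)), Add(1, T)) = Mul(Add(1, T), Add(-76, t, Mul(-1, T))))
Add(Add(Mul(Function('b')(64, 145), Pow(5515, -1)), Mul(24728, Pow(-2735, -1))), -21668) = Add(Add(Mul(Add(-76, 64, Mul(-1, Pow(145, 2)), Mul(-77, 145), Mul(145, 64)), Pow(5515, -1)), Mul(24728, Pow(-2735, -1))), -21668) = Add(Add(Mul(Add(-76, 64, Mul(-1, 21025), -11165, 9280), Rational(1, 5515)), Mul(24728, Rational(-1, 2735))), -21668) = Add(Add(Mul(Add(-76, 64, -21025, -11165, 9280), Rational(1, 5515)), Rational(-24728, 2735)), -21668) = Add(Add(Mul(-22922, Rational(1, 5515)), Rational(-24728, 2735)), -21668) = Add(Add(Rational(-22922, 5515), Rational(-24728, 2735)), -21668) = Add(Rational(-39813318, 3016705), -21668) = Rational(-65405777258, 3016705)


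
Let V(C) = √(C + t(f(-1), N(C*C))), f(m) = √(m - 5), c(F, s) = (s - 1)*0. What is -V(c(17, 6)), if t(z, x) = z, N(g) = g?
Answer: -6^(¼)*√I ≈ -1.1067 - 1.1067*I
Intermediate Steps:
c(F, s) = 0 (c(F, s) = (-1 + s)*0 = 0)
f(m) = √(-5 + m)
V(C) = √(C + I*√6) (V(C) = √(C + √(-5 - 1)) = √(C + √(-6)) = √(C + I*√6))
-V(c(17, 6)) = -√(0 + I*√6) = -√(I*√6) = -6^(¼)*√I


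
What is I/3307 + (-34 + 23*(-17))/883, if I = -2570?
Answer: -3674785/2920081 ≈ -1.2585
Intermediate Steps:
I/3307 + (-34 + 23*(-17))/883 = -2570/3307 + (-34 + 23*(-17))/883 = -2570*1/3307 + (-34 - 391)*(1/883) = -2570/3307 - 425*1/883 = -2570/3307 - 425/883 = -3674785/2920081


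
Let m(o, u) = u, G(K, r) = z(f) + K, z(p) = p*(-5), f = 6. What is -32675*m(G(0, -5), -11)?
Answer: 359425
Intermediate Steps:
z(p) = -5*p
G(K, r) = -30 + K (G(K, r) = -5*6 + K = -30 + K)
-32675*m(G(0, -5), -11) = -32675*(-11) = 359425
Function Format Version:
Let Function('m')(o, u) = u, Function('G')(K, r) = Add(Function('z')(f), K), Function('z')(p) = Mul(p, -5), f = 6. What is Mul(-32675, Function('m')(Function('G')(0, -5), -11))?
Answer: 359425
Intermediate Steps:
Function('z')(p) = Mul(-5, p)
Function('G')(K, r) = Add(-30, K) (Function('G')(K, r) = Add(Mul(-5, 6), K) = Add(-30, K))
Mul(-32675, Function('m')(Function('G')(0, -5), -11)) = Mul(-32675, -11) = 359425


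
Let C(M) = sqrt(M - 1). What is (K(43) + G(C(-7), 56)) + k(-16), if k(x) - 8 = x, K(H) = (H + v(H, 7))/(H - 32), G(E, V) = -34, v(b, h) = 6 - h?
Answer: -420/11 ≈ -38.182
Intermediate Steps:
C(M) = sqrt(-1 + M)
K(H) = (-1 + H)/(-32 + H) (K(H) = (H + (6 - 1*7))/(H - 32) = (H + (6 - 7))/(-32 + H) = (H - 1)/(-32 + H) = (-1 + H)/(-32 + H))
k(x) = 8 + x
(K(43) + G(C(-7), 56)) + k(-16) = ((-1 + 43)/(-32 + 43) - 34) + (8 - 16) = (42/11 - 34) - 8 = -332/11 - 8 = -420/11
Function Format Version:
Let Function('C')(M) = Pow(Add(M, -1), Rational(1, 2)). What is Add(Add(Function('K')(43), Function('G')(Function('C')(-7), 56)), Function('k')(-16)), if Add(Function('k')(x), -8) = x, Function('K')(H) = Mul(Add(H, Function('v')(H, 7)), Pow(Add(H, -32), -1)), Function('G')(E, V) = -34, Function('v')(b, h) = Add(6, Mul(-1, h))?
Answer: Rational(-420, 11) ≈ -38.182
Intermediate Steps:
Function('C')(M) = Pow(Add(-1, M), Rational(1, 2))
Function('K')(H) = Mul(Pow(Add(-32, H), -1), Add(-1, H)) (Function('K')(H) = Mul(Add(H, Add(6, Mul(-1, 7))), Pow(Add(H, -32), -1)) = Mul(Add(H, Add(6, -7)), Pow(Add(-32, H), -1)) = Mul(Add(H, -1), Pow(Add(-32, H), -1)) = Mul(Add(-1, H), Pow(Add(-32, H), -1)) = Mul(Pow(Add(-32, H), -1), Add(-1, H)))
Function('k')(x) = Add(8, x)
Add(Add(Function('K')(43), Function('G')(Function('C')(-7), 56)), Function('k')(-16)) = Add(Add(Mul(Pow(Add(-32, 43), -1), Add(-1, 43)), -34), Add(8, -16)) = Add(Add(Mul(Pow(11, -1), 42), -34), -8) = Add(Add(Mul(Rational(1, 11), 42), -34), -8) = Add(Add(Rational(42, 11), -34), -8) = Add(Rational(-332, 11), -8) = Rational(-420, 11)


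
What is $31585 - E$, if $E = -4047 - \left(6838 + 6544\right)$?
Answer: $49014$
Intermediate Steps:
$E = -17429$ ($E = -4047 - 13382 = -17429$)
$31585 - E = 31585 - -17429 = 31585 + 17429 = 49014$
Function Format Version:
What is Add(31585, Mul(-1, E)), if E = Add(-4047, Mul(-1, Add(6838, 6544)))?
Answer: 49014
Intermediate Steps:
E = -17429 (E = Add(-4047, Mul(-1, 13382)) = Add(-4047, -13382) = -17429)
Add(31585, Mul(-1, E)) = Add(31585, Mul(-1, -17429)) = Add(31585, 17429) = 49014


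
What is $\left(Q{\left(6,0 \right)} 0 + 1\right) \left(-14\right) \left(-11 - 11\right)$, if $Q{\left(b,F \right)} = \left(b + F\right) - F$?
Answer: $308$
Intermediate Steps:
$Q{\left(b,F \right)} = b$ ($Q{\left(b,F \right)} = \left(F + b\right) - F = b$)
$\left(Q{\left(6,0 \right)} 0 + 1\right) \left(-14\right) \left(-11 - 11\right) = \left(6 \cdot 0 + 1\right) \left(-14\right) \left(-11 - 11\right) = \left(0 + 1\right) \left(-14\right) \left(-11 - 11\right) = 1 \left(-14\right) \left(-22\right) = \left(-14\right) \left(-22\right) = 308$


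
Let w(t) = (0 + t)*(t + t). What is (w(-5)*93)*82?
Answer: 381300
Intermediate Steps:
w(t) = 2*t² (w(t) = t*(2*t) = 2*t²)
(w(-5)*93)*82 = ((2*(-5)²)*93)*82 = ((2*25)*93)*82 = (50*93)*82 = 4650*82 = 381300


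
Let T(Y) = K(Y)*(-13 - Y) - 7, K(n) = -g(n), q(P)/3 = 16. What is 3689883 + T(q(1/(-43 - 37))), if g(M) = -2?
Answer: 3689754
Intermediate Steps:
q(P) = 48 (q(P) = 3*16 = 48)
K(n) = 2 (K(n) = -1*(-2) = 2)
T(Y) = -33 - 2*Y (T(Y) = 2*(-13 - Y) - 7 = (-26 - 2*Y) - 7 = -33 - 2*Y)
3689883 + T(q(1/(-43 - 37))) = 3689883 + (-33 - 2*48) = 3689883 + (-33 - 96) = 3689883 - 129 = 3689754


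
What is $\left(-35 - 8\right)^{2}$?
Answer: $1849$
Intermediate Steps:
$\left(-35 - 8\right)^{2} = \left(-43\right)^{2} = 1849$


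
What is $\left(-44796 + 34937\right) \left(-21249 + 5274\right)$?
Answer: $157497525$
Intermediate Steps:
$\left(-44796 + 34937\right) \left(-21249 + 5274\right) = \left(-9859\right) \left(-15975\right) = 157497525$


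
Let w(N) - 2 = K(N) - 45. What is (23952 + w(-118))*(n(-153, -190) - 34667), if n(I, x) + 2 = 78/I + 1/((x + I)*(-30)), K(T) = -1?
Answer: -24165956692894/29155 ≈ -8.2888e+8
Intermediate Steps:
n(I, x) = -2 + 78/I - 1/(30*(I + x)) (n(I, x) = -2 + (78/I + 1/((x + I)*(-30))) = -2 + (78/I - 1/30/(I + x)) = -2 + (78/I - 1/(30*(I + x))) = -2 + 78/I - 1/(30*(I + x)))
w(N) = -44 (w(N) = 2 + (-1 - 45) = 2 - 46 = -44)
(23952 + w(-118))*(n(-153, -190) - 34667) = (23952 - 44)*((1/30)*(-60*(-153)² + 2339*(-153) + 2340*(-190) - 60*(-153)*(-190))/(-153*(-153 - 190)) - 34667) = 23908*((1/30)*(-1/153)*(-60*23409 - 357867 - 444600 - 1744200)/(-343) - 34667) = 23908*((1/30)*(-1/153)*(-1/343)*(-1404540 - 357867 - 444600 - 1744200) - 34667) = 23908*((1/30)*(-1/153)*(-1/343)*(-3951207) - 34667) = 23908*(-146341/58310 - 34667) = 23908*(-2021579111/58310) = -24165956692894/29155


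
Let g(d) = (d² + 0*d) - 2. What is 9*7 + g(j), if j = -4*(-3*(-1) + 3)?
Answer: 637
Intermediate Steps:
j = -24 (j = -4*(3 + 3) = -4*6 = -24)
g(d) = -2 + d² (g(d) = (d² + 0) - 2 = d² - 2 = -2 + d²)
9*7 + g(j) = 9*7 + (-2 + (-24)²) = 63 + (-2 + 576) = 63 + 574 = 637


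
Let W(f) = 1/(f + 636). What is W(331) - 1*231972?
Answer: -224316923/967 ≈ -2.3197e+5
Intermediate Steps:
W(f) = 1/(636 + f)
W(331) - 1*231972 = 1/(636 + 331) - 1*231972 = 1/967 - 231972 = -224316923/967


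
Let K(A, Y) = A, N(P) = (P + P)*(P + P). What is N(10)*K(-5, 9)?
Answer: -2000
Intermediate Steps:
N(P) = 4*P**2 (N(P) = (2*P)*(2*P) = 4*P**2)
N(10)*K(-5, 9) = (4*10**2)*(-5) = (4*100)*(-5) = 400*(-5) = -2000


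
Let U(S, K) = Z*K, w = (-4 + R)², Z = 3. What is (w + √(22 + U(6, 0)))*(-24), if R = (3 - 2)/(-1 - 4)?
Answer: -10584/25 - 24*√22 ≈ -535.93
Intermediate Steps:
R = -⅕ (R = 1/(-5) = 1*(-⅕) = -⅕ ≈ -0.20000)
w = 441/25 (w = (-4 - ⅕)² = (-21/5)² = 441/25 ≈ 17.640)
U(S, K) = 3*K
(w + √(22 + U(6, 0)))*(-24) = (441/25 + √(22 + 3*0))*(-24) = (441/25 + √(22 + 0))*(-24) = (441/25 + √22)*(-24) = -10584/25 - 24*√22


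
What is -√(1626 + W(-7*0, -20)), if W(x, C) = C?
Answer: -√1606 ≈ -40.075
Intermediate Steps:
-√(1626 + W(-7*0, -20)) = -√(1626 - 20) = -√1606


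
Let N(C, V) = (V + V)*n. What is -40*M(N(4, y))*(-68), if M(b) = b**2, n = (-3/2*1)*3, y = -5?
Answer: 5508000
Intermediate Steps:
n = -9/2 (n = (-3*1/2*1)*3 = -3/2*1*3 = -3/2*3 = -9/2 ≈ -4.5000)
N(C, V) = -9*V (N(C, V) = (V + V)*(-9/2) = (2*V)*(-9/2) = -9*V)
-40*M(N(4, y))*(-68) = -40*(-9*(-5))**2*(-68) = -40*45**2*(-68) = -40*2025*(-68) = -81000*(-68) = 5508000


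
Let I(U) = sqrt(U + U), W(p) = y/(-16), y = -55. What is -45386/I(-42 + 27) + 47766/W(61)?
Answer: 764256/55 + 22693*I*sqrt(30)/15 ≈ 13896.0 + 8286.3*I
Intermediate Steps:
W(p) = 55/16 (W(p) = -55/(-16) = -55*(-1/16) = 55/16)
I(U) = sqrt(2)*sqrt(U) (I(U) = sqrt(2*U) = sqrt(2)*sqrt(U))
-45386/I(-42 + 27) + 47766/W(61) = -45386*sqrt(2)/(2*sqrt(-42 + 27)) + 47766/(55/16) = -45386*(-I*sqrt(30)/30) + 47766*(16/55) = -45386*(-I*sqrt(30)/30) + 764256/55 = -(-22693)*I*sqrt(30)/15 + 764256/55 = 22693*I*sqrt(30)/15 + 764256/55 = 764256/55 + 22693*I*sqrt(30)/15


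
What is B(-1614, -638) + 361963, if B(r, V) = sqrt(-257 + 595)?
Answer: 361963 + 13*sqrt(2) ≈ 3.6198e+5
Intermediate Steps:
B(r, V) = 13*sqrt(2) (B(r, V) = sqrt(338) = 13*sqrt(2))
B(-1614, -638) + 361963 = 13*sqrt(2) + 361963 = 361963 + 13*sqrt(2)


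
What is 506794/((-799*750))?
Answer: -253397/299625 ≈ -0.84571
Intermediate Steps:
506794/((-799*750)) = 506794/(-599250) = 506794*(-1/599250) = -253397/299625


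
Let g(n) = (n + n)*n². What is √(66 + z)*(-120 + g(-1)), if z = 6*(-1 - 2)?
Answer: -488*√3 ≈ -845.24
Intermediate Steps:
z = -18 (z = 6*(-3) = -18)
g(n) = 2*n³ (g(n) = (2*n)*n² = 2*n³)
√(66 + z)*(-120 + g(-1)) = √(66 - 18)*(-120 + 2*(-1)³) = √48*(-120 + 2*(-1)) = (4*√3)*(-120 - 2) = (4*√3)*(-122) = -488*√3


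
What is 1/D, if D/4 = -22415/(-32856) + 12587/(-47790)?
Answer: 65424510/109609063 ≈ 0.59689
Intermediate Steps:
D = 109609063/65424510 (D = 4*(-22415/(-32856) + 12587/(-47790)) = 4*(-22415*(-1/32856) + 12587*(-1/47790)) = 4*(22415/32856 - 12587/47790) = 4*(109609063/261698040) = 109609063/65424510 ≈ 1.6754)
1/D = 1/(109609063/65424510) = 65424510/109609063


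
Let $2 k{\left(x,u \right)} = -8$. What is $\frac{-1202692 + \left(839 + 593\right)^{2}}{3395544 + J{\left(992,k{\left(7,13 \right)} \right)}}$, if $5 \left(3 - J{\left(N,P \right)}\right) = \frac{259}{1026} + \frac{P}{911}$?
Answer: $\frac{792550169352}{3173770196873} \approx 0.24972$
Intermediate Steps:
$k{\left(x,u \right)} = -4$ ($k{\left(x,u \right)} = \frac{1}{2} \left(-8\right) = -4$)
$J{\left(N,P \right)} = \frac{15131}{5130} - \frac{P}{4555}$ ($J{\left(N,P \right)} = 3 - \frac{\frac{259}{1026} + \frac{P}{911}}{5} = 3 - \left(\frac{259}{5130} + \frac{P}{4555}\right) = \frac{15131}{5130} - \frac{P}{4555}$)
$\frac{-1202692 + \left(839 + 593\right)^{2}}{3395544 + J{\left(992,k{\left(7,13 \right)} \right)}} = \frac{-1202692 + \left(839 + 593\right)^{2}}{3395544 + \left(\frac{15131}{5130} - - \frac{4}{4555}\right)} = \frac{-1202692 + 1432^{2}}{3395544 + \left(\frac{15131}{5130} + \frac{4}{4555}\right)} = \frac{-1202692 + 2050624}{3395544 + \frac{2757689}{934686}} = \frac{847932}{\frac{3173770196873}{934686}} = 847932 \cdot \frac{934686}{3173770196873} = \frac{792550169352}{3173770196873}$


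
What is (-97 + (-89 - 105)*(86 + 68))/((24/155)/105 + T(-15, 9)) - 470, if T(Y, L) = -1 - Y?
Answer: -198303785/75958 ≈ -2610.7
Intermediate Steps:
(-97 + (-89 - 105)*(86 + 68))/((24/155)/105 + T(-15, 9)) - 470 = (-97 + (-89 - 105)*(86 + 68))/((24/155)/105 + (-1 - 1*(-15))) - 470 = (-97 - 194*154)/((24*(1/155))*(1/105) + (-1 + 15)) - 470 = (-97 - 29876)/((24/155)*(1/105) + 14) - 470 = -29973/(8/5425 + 14) - 470 = -29973/75958/5425 - 470 = -29973*5425/75958 - 470 = -162603525/75958 - 470 = -198303785/75958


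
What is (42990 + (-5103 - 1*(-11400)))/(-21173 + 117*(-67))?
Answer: -49287/29012 ≈ -1.6988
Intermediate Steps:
(42990 + (-5103 - 1*(-11400)))/(-21173 + 117*(-67)) = (42990 + (-5103 + 11400))/(-21173 - 7839) = (42990 + 6297)/(-29012) = 49287*(-1/29012) = -49287/29012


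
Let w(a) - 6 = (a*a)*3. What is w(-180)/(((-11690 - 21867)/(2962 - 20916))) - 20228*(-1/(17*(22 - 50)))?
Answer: 207513448607/3993283 ≈ 51966.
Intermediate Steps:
w(a) = 6 + 3*a² (w(a) = 6 + (a*a)*3 = 6 + a²*3 = 6 + 3*a²)
w(-180)/(((-11690 - 21867)/(2962 - 20916))) - 20228*(-1/(17*(22 - 50))) = (6 + 3*(-180)²)/(((-11690 - 21867)/(2962 - 20916))) - 20228*(-1/(17*(22 - 50))) = (6 + 3*32400)/((-33557/(-17954))) - 20228/((-17*(-28))) = (6 + 97200)/((-33557*(-1/17954))) - 20228/476 = 97206/(33557/17954) - 20228*1/476 = 97206*(17954/33557) - 5057/119 = 1745236524/33557 - 5057/119 = 207513448607/3993283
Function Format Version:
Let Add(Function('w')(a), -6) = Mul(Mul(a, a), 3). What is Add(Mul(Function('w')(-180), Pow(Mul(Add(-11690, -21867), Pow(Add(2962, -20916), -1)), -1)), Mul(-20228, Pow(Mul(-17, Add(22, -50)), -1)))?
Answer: Rational(207513448607, 3993283) ≈ 51966.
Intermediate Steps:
Function('w')(a) = Add(6, Mul(3, Pow(a, 2))) (Function('w')(a) = Add(6, Mul(Mul(a, a), 3)) = Add(6, Mul(Pow(a, 2), 3)) = Add(6, Mul(3, Pow(a, 2))))
Add(Mul(Function('w')(-180), Pow(Mul(Add(-11690, -21867), Pow(Add(2962, -20916), -1)), -1)), Mul(-20228, Pow(Mul(-17, Add(22, -50)), -1))) = Add(Mul(Add(6, Mul(3, Pow(-180, 2))), Pow(Mul(Add(-11690, -21867), Pow(Add(2962, -20916), -1)), -1)), Mul(-20228, Pow(Mul(-17, Add(22, -50)), -1))) = Add(Mul(Add(6, Mul(3, 32400)), Pow(Mul(-33557, Pow(-17954, -1)), -1)), Mul(-20228, Pow(Mul(-17, -28), -1))) = Add(Mul(Add(6, 97200), Pow(Mul(-33557, Rational(-1, 17954)), -1)), Mul(-20228, Pow(476, -1))) = Add(Mul(97206, Pow(Rational(33557, 17954), -1)), Mul(-20228, Rational(1, 476))) = Add(Mul(97206, Rational(17954, 33557)), Rational(-5057, 119)) = Add(Rational(1745236524, 33557), Rational(-5057, 119)) = Rational(207513448607, 3993283)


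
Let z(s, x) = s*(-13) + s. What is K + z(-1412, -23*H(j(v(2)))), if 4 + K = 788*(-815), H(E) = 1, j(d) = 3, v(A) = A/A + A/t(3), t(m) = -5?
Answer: -625280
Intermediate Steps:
v(A) = 1 - A/5 (v(A) = A/A + A/(-5) = 1 + A*(-⅕) = 1 - A/5)
z(s, x) = -12*s (z(s, x) = -13*s + s = -12*s)
K = -642224 (K = -4 + 788*(-815) = -4 - 642220 = -642224)
K + z(-1412, -23*H(j(v(2)))) = -642224 - 12*(-1412) = -642224 + 16944 = -625280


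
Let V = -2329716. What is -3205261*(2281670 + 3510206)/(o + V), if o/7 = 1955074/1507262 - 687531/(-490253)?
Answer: 3429506840244662500316974/430376429751240967 ≈ 7.9686e+6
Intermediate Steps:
o = 6981695853454/369469858643 (o = 7*(1955074/1507262 - 687531/(-490253)) = 7*(1955074*(1/1507262) - 687531*(-1/490253)) = 7*(977537/753631 + 687531/490253) = 7*(997385121922/369469858643) = 6981695853454/369469858643 ≈ 18.897)
-3205261*(2281670 + 3510206)/(o + V) = -3205261*(2281670 + 3510206)/(6981695853454/369469858643 - 2329716) = -3205261/((-860752859502481934/369469858643/5791876)) = -3205261/((-860752859502481934/369469858643*1/5791876)) = -3205261/(-430376429751240967/1069961803498892134) = -3205261*(-1069961803498892134/430376429751240967) = 3429506840244662500316974/430376429751240967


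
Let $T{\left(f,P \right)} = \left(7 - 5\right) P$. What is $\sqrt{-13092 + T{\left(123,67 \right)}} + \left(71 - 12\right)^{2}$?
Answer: $3481 + i \sqrt{12958} \approx 3481.0 + 113.83 i$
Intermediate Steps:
$T{\left(f,P \right)} = 2 P$
$\sqrt{-13092 + T{\left(123,67 \right)}} + \left(71 - 12\right)^{2} = \sqrt{-13092 + 2 \cdot 67} + \left(71 - 12\right)^{2} = \sqrt{-13092 + 134} + 59^{2} = \sqrt{-12958} + 3481 = i \sqrt{12958} + 3481 = 3481 + i \sqrt{12958}$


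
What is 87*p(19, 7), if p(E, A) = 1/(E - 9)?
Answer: 87/10 ≈ 8.7000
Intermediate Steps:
p(E, A) = 1/(-9 + E)
87*p(19, 7) = 87/(-9 + 19) = 87/10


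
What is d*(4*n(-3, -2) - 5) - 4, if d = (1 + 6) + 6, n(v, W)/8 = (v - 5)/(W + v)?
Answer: 2983/5 ≈ 596.60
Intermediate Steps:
n(v, W) = 8*(-5 + v)/(W + v) (n(v, W) = 8*((v - 5)/(W + v)) = 8*((-5 + v)/(W + v)) = 8*(-5 + v)/(W + v))
d = 13 (d = 7 + 6 = 13)
d*(4*n(-3, -2) - 5) - 4 = 13*(4*(8*(-5 - 3)/(-2 - 3)) - 5) - 4 = 13*(4*(8*(-8)/(-5)) - 5) - 4 = 13*(4*(8*(-⅕)*(-8)) - 5) - 4 = 13*(4*(64/5) - 5) - 4 = 13*(256/5 - 5) - 4 = 13*(231/5) - 4 = 3003/5 - 4 = 2983/5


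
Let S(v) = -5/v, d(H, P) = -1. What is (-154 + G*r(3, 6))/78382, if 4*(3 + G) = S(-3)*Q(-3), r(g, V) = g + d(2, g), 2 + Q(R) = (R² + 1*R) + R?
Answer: -955/470292 ≈ -0.0020307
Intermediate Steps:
Q(R) = -2 + R² + 2*R (Q(R) = -2 + ((R² + 1*R) + R) = -2 + ((R² + R) + R) = -2 + ((R + R²) + R) = -2 + (R² + 2*R) = -2 + R² + 2*R)
r(g, V) = -1 + g (r(g, V) = g - 1 = -1 + g)
G = -31/12 (G = -3 + ((-5/(-3))*(-2 + (-3)² + 2*(-3)))/4 = -3 + ((-5*(-⅓))*(-2 + 9 - 6))/4 = -3 + ((5/3)*1)/4 = -3 + (¼)*(5/3) = -3 + 5/12 = -31/12 ≈ -2.5833)
(-154 + G*r(3, 6))/78382 = (-154 - 31*(-1 + 3)/12)/78382 = (-154 - 31/12*2)*(1/78382) = (-154 - 31/6)*(1/78382) = -955/6*1/78382 = -955/470292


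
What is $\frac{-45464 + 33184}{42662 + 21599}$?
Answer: $- \frac{12280}{64261} \approx -0.1911$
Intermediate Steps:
$\frac{-45464 + 33184}{42662 + 21599} = - \frac{12280}{64261}$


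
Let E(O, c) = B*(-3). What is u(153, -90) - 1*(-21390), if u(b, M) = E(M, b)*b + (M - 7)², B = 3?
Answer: 29422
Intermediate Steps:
E(O, c) = -9 (E(O, c) = 3*(-3) = -9)
u(b, M) = (-7 + M)² - 9*b (u(b, M) = -9*b + (M - 7)² = -9*b + (-7 + M)² = (-7 + M)² - 9*b)
u(153, -90) - 1*(-21390) = ((-7 - 90)² - 9*153) - 1*(-21390) = ((-97)² - 1377) + 21390 = (9409 - 1377) + 21390 = 8032 + 21390 = 29422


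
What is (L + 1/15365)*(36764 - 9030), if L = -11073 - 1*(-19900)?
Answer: 537353603472/2195 ≈ 2.4481e+8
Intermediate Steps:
L = 8827 (L = -11073 + 19900 = 8827)
(L + 1/15365)*(36764 - 9030) = (8827 + 1/15365)*(36764 - 9030) = (8827 + 1/15365)*27734 = (135626856/15365)*27734 = 537353603472/2195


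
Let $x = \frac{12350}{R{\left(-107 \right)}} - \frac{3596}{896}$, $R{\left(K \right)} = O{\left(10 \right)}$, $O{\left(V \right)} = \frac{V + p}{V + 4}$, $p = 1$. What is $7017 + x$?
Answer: $\frac{56009599}{2464} \approx 22731.0$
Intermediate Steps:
$O{\left(V \right)} = \frac{1 + V}{4 + V}$ ($O{\left(V \right)} = \frac{V + 1}{V + 4} = \frac{1 + V}{4 + V}$)
$R{\left(K \right)} = \frac{11}{14}$ ($R{\left(K \right)} = \frac{1 + 10}{4 + 10} = \frac{1}{14} \cdot 11 = \frac{11}{14}$)
$x = \frac{38719711}{2464}$ ($x = \frac{12350}{\frac{11}{14}} - \frac{3596}{896} = 12350 \cdot \frac{14}{11} - \frac{899}{224} = \frac{172900}{11} - \frac{899}{224} = \frac{38719711}{2464} \approx 15714.0$)
$7017 + x = 7017 + \frac{38719711}{2464} = \frac{56009599}{2464}$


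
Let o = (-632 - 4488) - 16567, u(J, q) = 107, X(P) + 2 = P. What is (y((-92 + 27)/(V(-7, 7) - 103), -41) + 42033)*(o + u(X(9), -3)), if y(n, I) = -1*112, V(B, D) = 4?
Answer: -904655180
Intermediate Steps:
X(P) = -2 + P
o = -21687 (o = -5120 - 16567 = -21687)
y(n, I) = -112
(y((-92 + 27)/(V(-7, 7) - 103), -41) + 42033)*(o + u(X(9), -3)) = (-112 + 42033)*(-21687 + 107) = 41921*(-21580) = -904655180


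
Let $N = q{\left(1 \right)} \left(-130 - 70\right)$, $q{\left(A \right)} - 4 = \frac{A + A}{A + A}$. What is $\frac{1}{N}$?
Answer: $- \frac{1}{1000} \approx -0.001$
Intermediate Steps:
$q{\left(A \right)} = 5$ ($q{\left(A \right)} = 4 + \frac{A + A}{A + A} = 4 + \frac{2 A}{2 A} = 4 + 2 A \frac{1}{2 A} = 4 + 1 = 5$)
$N = -1000$ ($N = 5 \left(-130 - 70\right) = 5 \left(-200\right) = -1000$)
$\frac{1}{N} = \frac{1}{-1000} = - \frac{1}{1000}$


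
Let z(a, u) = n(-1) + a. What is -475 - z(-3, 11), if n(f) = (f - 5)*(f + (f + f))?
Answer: -490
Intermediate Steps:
n(f) = 3*f*(-5 + f) (n(f) = (-5 + f)*(f + 2*f) = (-5 + f)*(3*f) = 3*f*(-5 + f))
z(a, u) = 18 + a (z(a, u) = 3*(-1)*(-5 - 1) + a = 3*(-1)*(-6) + a = 18 + a)
-475 - z(-3, 11) = -475 - (18 - 3) = -475 - 1*15 = -475 - 15 = -490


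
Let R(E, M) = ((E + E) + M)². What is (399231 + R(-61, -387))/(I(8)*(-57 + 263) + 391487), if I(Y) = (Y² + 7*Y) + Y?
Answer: 658312/417855 ≈ 1.5755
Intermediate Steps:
I(Y) = Y² + 8*Y
R(E, M) = (M + 2*E)² (R(E, M) = (2*E + M)² = (M + 2*E)²)
(399231 + R(-61, -387))/(I(8)*(-57 + 263) + 391487) = (399231 + (-387 + 2*(-61))²)/((8*(8 + 8))*(-57 + 263) + 391487) = (399231 + (-387 - 122)²)/((8*16)*206 + 391487) = (399231 + (-509)²)/(128*206 + 391487) = (399231 + 259081)/(26368 + 391487) = 658312/417855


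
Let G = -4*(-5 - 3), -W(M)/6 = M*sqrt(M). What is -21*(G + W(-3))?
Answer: -672 - 378*I*sqrt(3) ≈ -672.0 - 654.71*I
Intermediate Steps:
W(M) = -6*M**(3/2) (W(M) = -6*M*sqrt(M) = -6*M**(3/2))
G = 32 (G = -4*(-8) = 32)
-21*(G + W(-3)) = -21*(32 - (-18)*I*sqrt(3)) = -21*(32 + 18*I*sqrt(3)) = -672 - 378*I*sqrt(3)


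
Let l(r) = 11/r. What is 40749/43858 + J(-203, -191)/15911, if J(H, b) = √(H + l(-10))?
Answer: 40749/43858 + I*√20410/159110 ≈ 0.92911 + 0.00089789*I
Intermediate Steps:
J(H, b) = √(-11/10 + H) (J(H, b) = √(H + 11/(-10)) = √(H + 11*(-⅒)) = √(H - 11/10) = √(-11/10 + H))
40749/43858 + J(-203, -191)/15911 = 40749/43858 + (√(-110 + 100*(-203))/10)/15911 = 40749*(1/43858) + (√(-110 - 20300)/10)*(1/15911) = 40749/43858 + (√(-20410)/10)*(1/15911) = 40749/43858 + ((I*√20410)/10)*(1/15911) = 40749/43858 + (I*√20410/10)*(1/15911) = 40749/43858 + I*√20410/159110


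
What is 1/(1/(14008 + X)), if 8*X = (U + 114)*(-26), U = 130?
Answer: 13215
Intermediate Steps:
X = -793 (X = ((130 + 114)*(-26))/8 = (244*(-26))/8 = (1/8)*(-6344) = -793)
1/(1/(14008 + X)) = 1/(1/(14008 - 793)) = 1/(1/13215) = 13215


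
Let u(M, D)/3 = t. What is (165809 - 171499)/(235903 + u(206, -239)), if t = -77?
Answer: -2845/117836 ≈ -0.024144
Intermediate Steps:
u(M, D) = -231 (u(M, D) = 3*(-77) = -231)
(165809 - 171499)/(235903 + u(206, -239)) = (165809 - 171499)/(235903 - 231) = -5690/235672 = -5690*1/235672 = -2845/117836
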